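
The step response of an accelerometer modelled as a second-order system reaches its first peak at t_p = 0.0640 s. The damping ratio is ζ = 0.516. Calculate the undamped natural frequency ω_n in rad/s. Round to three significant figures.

ω_n ≈ 57.3 rad/s

Peak time t_p = π/ω_d, so ω_d = π/t_p = π/0.0640 = 49.1 rad/s.
ω_n = ω_d/√(1−ζ²) = 49.1/√0.734 = 57.3 rad/s.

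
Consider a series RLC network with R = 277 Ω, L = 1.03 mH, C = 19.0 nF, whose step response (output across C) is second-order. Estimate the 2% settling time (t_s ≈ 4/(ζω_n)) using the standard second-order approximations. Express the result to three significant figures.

For a series RLC circuit (capacitor voltage as output), ω_n = 1/√(LC) = 1/√(1.03 mH · 19.0 nF) = 226000 rad/s.
ζ = (R/2)·√(C/L) = (277/2)·√(19.0 nF/1.03 mH) = 0.595.
t_s ≈ 4/(ζω_n) = 0.0000297 s.

t_s ≈ 0.0000297 s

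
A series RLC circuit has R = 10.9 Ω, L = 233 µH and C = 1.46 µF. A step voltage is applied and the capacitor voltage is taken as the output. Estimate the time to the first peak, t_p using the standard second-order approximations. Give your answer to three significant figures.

For a series RLC circuit (capacitor voltage as output), ω_n = 1/√(LC) = 1/√(233 µH · 1.46 µF) = 54200 rad/s.
ζ = (R/2)·√(C/L) = (10.9/2)·√(1.46 µF/233 µH) = 0.431.
ω_d = ω_n√(1−ζ²) = 48900 rad/s. t_p = π/ω_d = 0.0000642 s.

t_p ≈ 0.0000642 s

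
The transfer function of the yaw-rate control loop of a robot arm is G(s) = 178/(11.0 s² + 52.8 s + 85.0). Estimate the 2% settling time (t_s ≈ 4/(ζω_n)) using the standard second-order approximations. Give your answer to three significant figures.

Dividing through by 11.0: denominator becomes s² + 4.800 s + 7.727.
So ω_n = √7.727 = 2.78 rad/s and ζ = 4.800/(2·2.78) = 0.863.
t_s ≈ 4/(ζω_n) = 1.67 s.

t_s ≈ 1.67 s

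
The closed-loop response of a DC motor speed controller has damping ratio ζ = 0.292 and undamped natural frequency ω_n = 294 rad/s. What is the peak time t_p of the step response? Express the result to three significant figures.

t_p ≈ 0.0112 s

The damped frequency is ω_d = ω_n√(1−ζ²) = 294·√(1−0.0853) = 281 rad/s.
Peak time t_p = π/ω_d = π/281 = 0.0112 s.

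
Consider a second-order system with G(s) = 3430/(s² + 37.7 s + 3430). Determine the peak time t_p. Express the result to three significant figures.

t_p ≈ 0.0567 s

ω_n = √3430 = 58.6 rad/s; ζ = 37.7/(2·58.6) = 0.322.
ω_d = 58.6·√(1 − 0.322²) = 55.4 rad/s. Then t_p = π/ω_d = 0.0567 s.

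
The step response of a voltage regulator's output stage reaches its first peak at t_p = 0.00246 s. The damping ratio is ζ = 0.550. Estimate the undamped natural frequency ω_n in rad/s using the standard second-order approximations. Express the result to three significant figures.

ω_n ≈ 1530 rad/s

Peak time t_p = π/ω_d, so ω_d = π/t_p = π/0.00246 = 1280 rad/s.
ω_n = ω_d/√(1−ζ²) = 1280/√0.698 = 1530 rad/s.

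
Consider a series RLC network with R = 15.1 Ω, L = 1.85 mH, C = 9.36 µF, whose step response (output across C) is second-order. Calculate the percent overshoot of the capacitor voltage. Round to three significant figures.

For a series RLC circuit (capacitor voltage as output), ω_n = 1/√(LC) = 1/√(1.85 mH · 9.36 µF) = 7600 rad/s.
ζ = (R/2)·√(C/L) = (15.1/2)·√(9.36 µF/1.85 mH) = 0.537.
%OS = 100·exp(−πζ/√(1−ζ²)) = 13.5%.

%OS ≈ 13.5%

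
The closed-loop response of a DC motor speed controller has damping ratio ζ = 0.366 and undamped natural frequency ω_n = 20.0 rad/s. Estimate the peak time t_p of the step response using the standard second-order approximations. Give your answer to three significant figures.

The damped frequency is ω_d = ω_n√(1−ζ²) = 20.0·√(1−0.134) = 18.6 rad/s.
Peak time t_p = π/ω_d = π/18.6 = 0.169 s.

t_p ≈ 0.169 s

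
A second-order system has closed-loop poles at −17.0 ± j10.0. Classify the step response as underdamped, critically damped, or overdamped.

underdamped

Since the poles form a complex-conjugate pair with nonzero imaginary part, the response is underdamped.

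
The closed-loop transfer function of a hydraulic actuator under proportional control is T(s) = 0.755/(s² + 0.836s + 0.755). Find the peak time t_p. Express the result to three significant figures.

Comparing the denominator to s² + 2ζω_n s + ω_n²: ω_n = √0.755 = 0.869 rad/s, and 2ζω_n = 0.836 so ζ = 0.836/(2·0.869) = 0.481.
ω_d = 0.869·√(1 − 0.481²) = 0.762 rad/s. Then t_p = π/ω_d = 4.12 s.

t_p ≈ 4.12 s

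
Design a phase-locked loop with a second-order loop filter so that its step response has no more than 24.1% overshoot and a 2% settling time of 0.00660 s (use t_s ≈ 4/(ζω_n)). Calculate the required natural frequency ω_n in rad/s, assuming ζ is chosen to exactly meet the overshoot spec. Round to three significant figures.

Inverting the overshoot relation: ζ = |ln 0.241|/√(π² + ln²0.241) = 0.413.
From t_s ≈ 4/(ζω_n): ω_n = 4/(ζ·t_s) = 4/(0.413·0.00660) = 1470 rad/s.

ω_n ≈ 1470 rad/s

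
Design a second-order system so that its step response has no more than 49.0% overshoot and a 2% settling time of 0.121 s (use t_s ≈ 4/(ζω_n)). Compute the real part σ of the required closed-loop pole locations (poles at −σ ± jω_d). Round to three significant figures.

The settling-time spec alone fixes σ = ζω_n = 4/t_s = 4/0.121 = 33.1.
(Overshoot then fixes ζ = 0.221 and hence ω_d = σ·√(1−ζ²)/ζ = 146 rad/s.)

σ ≈ 33.1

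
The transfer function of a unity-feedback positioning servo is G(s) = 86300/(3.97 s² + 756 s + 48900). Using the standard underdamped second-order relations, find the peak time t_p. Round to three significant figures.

t_p ≈ 0.0551 s

Dividing through by 3.97: denominator becomes s² + 190.4 s + 12320.
So ω_n = √12320 = 111 rad/s and ζ = 190.4/(2·111) = 0.858.
ω_d = 111·√(1 − 0.858²) = 57.0 rad/s. t_p = π/ω_d = 0.0551 s.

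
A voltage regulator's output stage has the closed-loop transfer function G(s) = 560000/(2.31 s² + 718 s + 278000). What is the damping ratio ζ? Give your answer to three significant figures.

Dividing through by 2.31: denominator becomes s² + 310.8 s + 120300.
So ω_n = √120300 = 347 rad/s and ζ = 310.8/(2·347) = 0.448.

ζ ≈ 0.448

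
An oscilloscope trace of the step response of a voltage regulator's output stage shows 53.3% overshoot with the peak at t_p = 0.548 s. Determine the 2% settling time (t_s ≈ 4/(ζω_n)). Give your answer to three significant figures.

t_s ≈ 3.48 s

From the overshoot, ζ = −ln(OS)/√(π²+ln²(OS)) = 0.196.
From t_p = π/ω_d, ω_d = π/0.548 = 5.73 rad/s, so ω_n = ω_d/√(1−ζ²) = 5.85 rad/s.
t_s ≈ 4/(ζω_n) = 4/(0.196·5.85) = 3.48 s.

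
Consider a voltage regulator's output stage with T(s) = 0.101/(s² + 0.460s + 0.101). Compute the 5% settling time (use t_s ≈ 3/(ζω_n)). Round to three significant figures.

t_s ≈ 13.0 s

ω_n = √0.101 = 0.318 rad/s; ζ = 0.460/(2·0.318) = 0.724.
t_s ≈ 3/(ζω_n) = 3/(0.724·0.318) = 13.0 s.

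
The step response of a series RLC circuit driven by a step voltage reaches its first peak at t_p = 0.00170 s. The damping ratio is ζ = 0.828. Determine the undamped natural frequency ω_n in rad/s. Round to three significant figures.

ω_n ≈ 3300 rad/s

Peak time t_p = π/ω_d, so ω_d = π/t_p = π/0.00170 = 1850 rad/s.
ω_n = ω_d/√(1−ζ²) = 1850/√0.314 = 3300 rad/s.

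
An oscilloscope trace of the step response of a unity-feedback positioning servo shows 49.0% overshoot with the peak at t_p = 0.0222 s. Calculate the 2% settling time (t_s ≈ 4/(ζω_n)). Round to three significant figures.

t_s ≈ 0.124 s

ζ from %OS: ζ = |ln 0.490|/√(π²+ln²0.490) = 0.221.
t_p = π/ω_d ⇒ ω_d = 142 rad/s; then ω_n = ω_d/√(1−ζ²) = 145 rad/s.
t_s ≈ 4/(ζω_n) = 4/(0.221·145) = 0.124 s.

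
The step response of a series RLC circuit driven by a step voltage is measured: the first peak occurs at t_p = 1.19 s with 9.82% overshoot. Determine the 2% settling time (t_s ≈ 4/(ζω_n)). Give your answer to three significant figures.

t_s ≈ 2.05 s

ζ from %OS: ζ = |ln 0.0982|/√(π²+ln²0.0982) = 0.594.
t_p = π/ω_d ⇒ ω_d = 2.64 rad/s; then ω_n = ω_d/√(1−ζ²) = 3.28 rad/s.
t_s ≈ 4/(ζω_n) = 4/(0.594·3.28) = 2.05 s.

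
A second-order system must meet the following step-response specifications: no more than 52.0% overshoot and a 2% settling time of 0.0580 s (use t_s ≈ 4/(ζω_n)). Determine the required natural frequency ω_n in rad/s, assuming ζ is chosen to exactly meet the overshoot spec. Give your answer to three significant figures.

ζ = −ln(OS)/√(π² + (ln OS)²). With OS = 0.520, ln OS = −0.6539 and ζ = 0.6539/3.209 = 0.204.
From t_s ≈ 4/(ζω_n): ω_n = 4/(ζ·t_s) = 4/(0.204·0.0580) = 338 rad/s.

ω_n ≈ 338 rad/s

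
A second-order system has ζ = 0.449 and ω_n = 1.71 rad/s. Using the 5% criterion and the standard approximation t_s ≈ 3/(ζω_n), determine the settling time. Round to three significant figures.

t_s ≈ 3/(ζω_n) = 3/(0.449 × 1.71) = 3.91 s.

t_s ≈ 3.91 s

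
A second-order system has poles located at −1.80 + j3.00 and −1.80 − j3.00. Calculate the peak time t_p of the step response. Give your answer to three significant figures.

t_p = π/ω_d with ω_d = 3.00 (the imaginary part), so t_p = 1.05 s.

t_p ≈ 1.05 s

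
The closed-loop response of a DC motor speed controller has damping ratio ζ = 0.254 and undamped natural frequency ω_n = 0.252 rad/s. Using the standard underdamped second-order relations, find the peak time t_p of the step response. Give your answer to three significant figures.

The damped frequency is ω_d = ω_n√(1−ζ²) = 0.252·√(1−0.0645) = 0.244 rad/s.
Peak time t_p = π/ω_d = π/0.244 = 12.9 s.

t_p ≈ 12.9 s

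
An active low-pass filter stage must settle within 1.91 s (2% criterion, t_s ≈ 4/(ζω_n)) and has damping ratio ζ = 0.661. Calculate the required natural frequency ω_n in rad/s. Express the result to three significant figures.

Rearranging t_s ≈ 4/(ζω_n) gives ω_n = 4/(ζ·t_s) = 4/(0.661 × 1.91) = 3.17 rad/s.

ω_n ≈ 3.17 rad/s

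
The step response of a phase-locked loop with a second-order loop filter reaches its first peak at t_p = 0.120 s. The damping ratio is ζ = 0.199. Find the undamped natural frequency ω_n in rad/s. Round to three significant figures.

Peak time t_p = π/ω_d, so ω_d = π/t_p = π/0.120 = 26.2 rad/s.
ω_n = ω_d/√(1−ζ²) = 26.2/√0.960 = 26.7 rad/s.

ω_n ≈ 26.7 rad/s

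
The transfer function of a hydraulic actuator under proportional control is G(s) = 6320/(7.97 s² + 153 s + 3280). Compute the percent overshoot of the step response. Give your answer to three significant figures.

%OS ≈ 18.5%

Dividing through by 7.97: denominator becomes s² + 19.20 s + 411.5.
So ω_n = √411.5 = 20.3 rad/s and ζ = 19.20/(2·20.3) = 0.473.
Overshoot: exp(−π·0.473/√(1−0.473²)) = 0.185, i.e. 18.5%.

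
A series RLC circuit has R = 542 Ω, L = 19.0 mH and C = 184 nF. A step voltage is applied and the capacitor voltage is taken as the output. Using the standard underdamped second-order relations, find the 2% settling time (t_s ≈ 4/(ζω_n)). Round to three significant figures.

For a series RLC circuit (capacitor voltage as output), ω_n = 1/√(LC) = 1/√(19.0 mH · 184 nF) = 16900 rad/s.
ζ = (R/2)·√(C/L) = (542/2)·√(184 nF/19.0 mH) = 0.843.
t_s ≈ 4/(ζω_n) = 0.000280 s.

t_s ≈ 0.000280 s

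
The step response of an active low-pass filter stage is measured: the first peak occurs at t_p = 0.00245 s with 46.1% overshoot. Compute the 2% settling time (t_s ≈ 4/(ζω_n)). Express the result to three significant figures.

The overshoot fixes ζ = −ln(OS)/√(π²+ln²(OS)) = 0.239.
t_p = π/ω_d ⇒ ω_d = 1280 rad/s; then ω_n = ω_d/√(1−ζ²) = 1320 rad/s.
t_s ≈ 4/(ζω_n) = 4/(0.239·1320) = 0.0127 s.

t_s ≈ 0.0127 s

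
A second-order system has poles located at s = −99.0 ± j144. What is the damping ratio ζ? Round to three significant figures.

ζ ≈ 0.567

|pole| = ω_n = √(99.0² + 144²) = 175 rad/s; ζ = cos θ = σ/ω_n = 0.567.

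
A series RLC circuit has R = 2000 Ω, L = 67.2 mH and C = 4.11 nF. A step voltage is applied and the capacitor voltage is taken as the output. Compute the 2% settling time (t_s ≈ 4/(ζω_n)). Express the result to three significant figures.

t_s ≈ 0.000269 s

For a series RLC circuit (capacitor voltage as output), ω_n = 1/√(LC) = 1/√(67.2 mH · 4.11 nF) = 60200 rad/s.
ζ = (R/2)·√(C/L) = (2000/2)·√(4.11 nF/67.2 mH) = 0.247.
t_s ≈ 4/(ζω_n) = 0.000269 s.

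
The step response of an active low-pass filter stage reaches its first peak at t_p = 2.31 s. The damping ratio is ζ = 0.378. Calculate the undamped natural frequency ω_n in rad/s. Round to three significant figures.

Peak time t_p = π/ω_d, so ω_d = π/t_p = π/2.31 = 1.36 rad/s.
ω_n = ω_d/√(1−ζ²) = 1.36/√0.857 = 1.47 rad/s.

ω_n ≈ 1.47 rad/s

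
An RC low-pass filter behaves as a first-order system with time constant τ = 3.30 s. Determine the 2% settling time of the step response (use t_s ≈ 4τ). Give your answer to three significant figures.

t_s ≈ 13.2 s

t_s ≈ 4τ = 13.2 s.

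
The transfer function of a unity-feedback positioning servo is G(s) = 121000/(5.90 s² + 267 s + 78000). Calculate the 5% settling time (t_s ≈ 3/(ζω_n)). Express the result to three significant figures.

t_s ≈ 0.133 s

Dividing through by 5.90: denominator becomes s² + 45.25 s + 13220.
So ω_n = √13220 = 115 rad/s and ζ = 45.25/(2·115) = 0.197.
t_s ≈ 3/(ζω_n) = 0.133 s.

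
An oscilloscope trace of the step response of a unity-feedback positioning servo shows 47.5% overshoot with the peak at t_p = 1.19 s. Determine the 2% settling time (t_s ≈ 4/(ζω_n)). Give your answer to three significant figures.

t_s ≈ 6.39 s

The overshoot fixes ζ = −ln(OS)/√(π²+ln²(OS)) = 0.231.
t_p = π/ω_d ⇒ ω_d = 2.64 rad/s; then ω_n = ω_d/√(1−ζ²) = 2.71 rad/s.
t_s ≈ 4/(ζω_n) = 4/(0.231·2.71) = 6.39 s.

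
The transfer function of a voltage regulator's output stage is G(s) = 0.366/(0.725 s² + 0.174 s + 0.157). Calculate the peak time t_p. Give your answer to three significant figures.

t_p ≈ 6.99 s

Dividing through by 0.725: denominator becomes s² + 0.2400 s + 0.2166.
So ω_n = √0.2166 = 0.465 rad/s and ζ = 0.2400/(2·0.465) = 0.258.
ω_d = ω_n√(1−ζ²) = 0.450 rad/s. t_p = π/ω_d = 6.99 s.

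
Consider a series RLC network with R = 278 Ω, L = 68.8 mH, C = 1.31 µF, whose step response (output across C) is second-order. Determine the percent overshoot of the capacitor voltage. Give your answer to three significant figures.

For a series RLC circuit (capacitor voltage as output), ω_n = 1/√(LC) = 1/√(68.8 mH · 1.31 µF) = 3330 rad/s.
ζ = (R/2)·√(C/L) = (278/2)·√(1.31 µF/68.8 mH) = 0.607.
Overshoot: exp(−π·0.607/√(1−0.607²)) = 0.0910, i.e. 9.10%.

%OS ≈ 9.10%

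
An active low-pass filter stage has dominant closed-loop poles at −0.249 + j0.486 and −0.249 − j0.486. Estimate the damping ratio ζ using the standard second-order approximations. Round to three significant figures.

The poles are at −σ ± jω_d with σ = 0.249 and ω_d = 0.486, so ω_n = √(σ²+ω_d²) = 0.546 rad/s and ζ = σ/ω_n = 0.456.

ζ ≈ 0.456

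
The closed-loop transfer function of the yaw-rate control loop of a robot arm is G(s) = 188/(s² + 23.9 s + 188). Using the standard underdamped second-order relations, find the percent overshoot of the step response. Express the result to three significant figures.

%OS ≈ 0.376%

Comparing the denominator to s² + 2ζω_n s + ω_n²: ω_n = √188 = 13.7 rad/s, and 2ζω_n = 23.9 so ζ = 23.9/(2·13.7) = 0.872.
Overshoot: exp(−π·0.872/√(1−0.872²)) = 0.00376, i.e. 0.376%.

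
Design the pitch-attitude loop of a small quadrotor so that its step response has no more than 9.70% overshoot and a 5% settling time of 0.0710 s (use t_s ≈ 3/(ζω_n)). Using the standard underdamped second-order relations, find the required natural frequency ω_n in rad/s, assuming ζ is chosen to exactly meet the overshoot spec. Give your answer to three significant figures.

ω_n ≈ 70.9 rad/s

ζ = −ln(OS)/√(π² + (ln OS)²). With OS = 0.0970, ln OS = −2.333 and ζ = 2.333/3.913 = 0.596.
From t_s ≈ 3/(ζω_n): ω_n = 3/(ζ·t_s) = 3/(0.596·0.0710) = 70.9 rad/s.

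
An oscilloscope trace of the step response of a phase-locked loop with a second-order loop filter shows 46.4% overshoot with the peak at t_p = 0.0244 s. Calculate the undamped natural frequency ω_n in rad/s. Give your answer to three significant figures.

ζ from %OS: ζ = |ln 0.464|/√(π²+ln²0.464) = 0.237.
t_p = π/ω_d ⇒ ω_d = 129 rad/s; then ω_n = ω_d/√(1−ζ²) = 133 rad/s.

ω_n ≈ 133 rad/s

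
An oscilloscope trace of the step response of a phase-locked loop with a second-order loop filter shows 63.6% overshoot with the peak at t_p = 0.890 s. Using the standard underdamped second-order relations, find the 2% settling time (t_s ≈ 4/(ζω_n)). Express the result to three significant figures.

ζ from %OS: ζ = |ln 0.636|/√(π²+ln²0.636) = 0.143.
t_p = π/ω_d ⇒ ω_d = 3.53 rad/s; then ω_n = ω_d/√(1−ζ²) = 3.57 rad/s.
t_s ≈ 4/(ζω_n) = 4/(0.143·3.57) = 7.87 s.

t_s ≈ 7.87 s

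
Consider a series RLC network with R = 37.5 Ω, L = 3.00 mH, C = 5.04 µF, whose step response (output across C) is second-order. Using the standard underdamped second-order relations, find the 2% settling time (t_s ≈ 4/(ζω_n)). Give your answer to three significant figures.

For a series RLC circuit (capacitor voltage as output), ω_n = 1/√(LC) = 1/√(3.00 mH · 5.04 µF) = 8130 rad/s.
ζ = (R/2)·√(C/L) = (37.5/2)·√(5.04 µF/3.00 mH) = 0.769.
t_s ≈ 4/(ζω_n) = 0.000640 s.

t_s ≈ 0.000640 s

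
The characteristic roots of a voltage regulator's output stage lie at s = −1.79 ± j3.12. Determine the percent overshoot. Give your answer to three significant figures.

%OS ≈ 16.5%

With σ = 1.79, ω_d = 3.12: ω_n = √(σ²+ω_d²) = 3.60 rad/s, ζ = σ/ω_n = 0.498.
Overshoot: exp(−π·0.498/√(1−0.498²)) = 0.165, i.e. 16.5%.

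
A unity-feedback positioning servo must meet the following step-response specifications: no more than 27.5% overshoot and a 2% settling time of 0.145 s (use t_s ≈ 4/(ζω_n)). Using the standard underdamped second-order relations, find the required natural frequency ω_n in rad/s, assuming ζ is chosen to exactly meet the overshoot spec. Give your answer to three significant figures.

ω_n ≈ 72.6 rad/s

ζ = −ln(OS)/√(π² + (ln OS)²). With OS = 0.275, ln OS = −1.291 and ζ = 1.291/3.397 = 0.380.
From t_s ≈ 4/(ζω_n): ω_n = 4/(ζ·t_s) = 4/(0.380·0.145) = 72.6 rad/s.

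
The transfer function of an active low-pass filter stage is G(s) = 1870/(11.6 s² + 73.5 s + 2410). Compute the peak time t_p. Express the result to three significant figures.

t_p ≈ 0.223 s

Dividing through by 11.6: denominator becomes s² + 6.336 s + 207.8.
So ω_n = √207.8 = 14.4 rad/s and ζ = 6.336/(2·14.4) = 0.220.
ω_d = ω_n√(1−ζ²) = 14.1 rad/s. t_p = π/ω_d = 0.223 s.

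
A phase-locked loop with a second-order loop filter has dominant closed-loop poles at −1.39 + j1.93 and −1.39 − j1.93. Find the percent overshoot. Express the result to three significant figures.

%OS ≈ 10.4%

|pole| = ω_n = √(1.39² + 1.93²) = 2.38 rad/s; ζ = cos θ = σ/ω_n = 0.584.
%OS = 100·exp(−πζ/√(1−ζ²)) = 10.4%.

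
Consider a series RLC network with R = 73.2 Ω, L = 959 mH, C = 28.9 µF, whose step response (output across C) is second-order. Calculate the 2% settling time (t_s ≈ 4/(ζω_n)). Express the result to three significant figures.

For a series RLC circuit (capacitor voltage as output), ω_n = 1/√(LC) = 1/√(959 mH · 28.9 µF) = 190 rad/s.
ζ = (R/2)·√(C/L) = (73.2/2)·√(28.9 µF/959 mH) = 0.201.
t_s ≈ 4/(ζω_n) = 0.105 s.

t_s ≈ 0.105 s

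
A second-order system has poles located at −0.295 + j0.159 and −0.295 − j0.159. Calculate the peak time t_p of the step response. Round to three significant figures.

t_p = π/ω_d with ω_d = 0.159 (the imaginary part), so t_p = 19.8 s.

t_p ≈ 19.8 s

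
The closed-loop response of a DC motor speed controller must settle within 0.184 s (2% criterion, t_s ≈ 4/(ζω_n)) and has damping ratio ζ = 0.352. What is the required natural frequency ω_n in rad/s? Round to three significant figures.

Rearranging t_s ≈ 4/(ζω_n) gives ω_n = 4/(ζ·t_s) = 4/(0.352 × 0.184) = 61.8 rad/s.

ω_n ≈ 61.8 rad/s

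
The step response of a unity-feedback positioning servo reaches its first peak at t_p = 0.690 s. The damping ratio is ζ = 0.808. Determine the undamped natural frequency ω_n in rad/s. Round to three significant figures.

Peak time t_p = π/ω_d, so ω_d = π/t_p = π/0.690 = 4.55 rad/s.
ω_n = ω_d/√(1−ζ²) = 4.55/√0.347 = 7.73 rad/s.

ω_n ≈ 7.73 rad/s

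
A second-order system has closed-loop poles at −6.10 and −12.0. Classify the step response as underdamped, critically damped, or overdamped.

overdamped

Since the poles are distinct, negative and real, the response is overdamped.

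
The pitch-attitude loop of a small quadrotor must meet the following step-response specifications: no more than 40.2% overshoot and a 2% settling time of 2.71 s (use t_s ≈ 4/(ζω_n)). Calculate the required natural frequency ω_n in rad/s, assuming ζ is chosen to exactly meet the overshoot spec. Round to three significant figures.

Inverting the overshoot relation: ζ = |ln 0.402|/√(π² + ln²0.402) = 0.279.
Then ω_n = 4/(ζ t_s) = 4/(0.279 × 2.71) = 5.30 rad/s.

ω_n ≈ 5.30 rad/s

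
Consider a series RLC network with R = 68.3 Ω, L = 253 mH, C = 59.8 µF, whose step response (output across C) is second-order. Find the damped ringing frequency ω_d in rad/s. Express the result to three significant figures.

For a series RLC circuit (capacitor voltage as output), ω_n = 1/√(LC) = 1/√(253 mH · 59.8 µF) = 257 rad/s.
ζ = (R/2)·√(C/L) = (68.3/2)·√(59.8 µF/253 mH) = 0.525.
ω_d = ω_n√(1−ζ²) = 219 rad/s.

ω_d ≈ 219 rad/s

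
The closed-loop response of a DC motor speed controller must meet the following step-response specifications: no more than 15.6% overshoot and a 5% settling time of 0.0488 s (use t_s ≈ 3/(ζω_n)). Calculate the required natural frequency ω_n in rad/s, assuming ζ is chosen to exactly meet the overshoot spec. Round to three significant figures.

ω_n ≈ 121 rad/s

ζ = −ln(OS)/√(π² + (ln OS)²). With OS = 0.156, ln OS = −1.858 and ζ = 1.858/3.650 = 0.509.
From t_s ≈ 3/(ζω_n): ω_n = 3/(ζ·t_s) = 3/(0.509·0.0488) = 121 rad/s.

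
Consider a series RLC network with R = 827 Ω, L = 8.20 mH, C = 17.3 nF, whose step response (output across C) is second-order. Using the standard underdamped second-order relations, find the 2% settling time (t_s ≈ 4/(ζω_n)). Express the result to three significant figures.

t_s ≈ 0.0000793 s

For a series RLC circuit (capacitor voltage as output), ω_n = 1/√(LC) = 1/√(8.20 mH · 17.3 nF) = 84000 rad/s.
ζ = (R/2)·√(C/L) = (827/2)·√(17.3 nF/8.20 mH) = 0.601.
t_s ≈ 4/(ζω_n) = 0.0000793 s.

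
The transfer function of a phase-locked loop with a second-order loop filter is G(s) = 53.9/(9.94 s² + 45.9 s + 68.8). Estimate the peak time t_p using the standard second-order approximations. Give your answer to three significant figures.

t_p ≈ 2.49 s

Dividing through by 9.94: denominator becomes s² + 4.618 s + 6.922.
So ω_n = √6.922 = 2.63 rad/s and ζ = 4.618/(2·2.63) = 0.878.
ω_d = 2.63·√(1 − 0.878²) = 1.26 rad/s. t_p = π/ω_d = 2.49 s.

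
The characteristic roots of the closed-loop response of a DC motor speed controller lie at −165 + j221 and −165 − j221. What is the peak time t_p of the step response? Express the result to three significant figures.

t_p = π/ω_d with ω_d = 221 (the imaginary part), so t_p = 0.0142 s.

t_p ≈ 0.0142 s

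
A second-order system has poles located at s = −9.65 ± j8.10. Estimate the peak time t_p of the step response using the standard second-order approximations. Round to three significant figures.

t_p ≈ 0.388 s

t_p = π/ω_d with ω_d = 8.10 (the imaginary part), so t_p = 0.388 s.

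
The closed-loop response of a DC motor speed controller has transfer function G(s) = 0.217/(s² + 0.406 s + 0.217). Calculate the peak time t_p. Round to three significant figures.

Matching coefficients with s² + 2ζω_n s + ω_n² gives ω_n² = 0.217 ⇒ ω_n = 0.466 rad/s, and ζ = 0.406/(2ω_n) = 0.436.
ω_d = 0.466·√(1 − 0.436²) = 0.419 rad/s. Then t_p = π/ω_d = 7.49 s.

t_p ≈ 7.49 s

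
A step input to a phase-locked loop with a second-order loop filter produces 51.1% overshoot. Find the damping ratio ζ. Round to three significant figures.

ζ ≈ 0.209

ζ = −ln(OS)/√(π² + (ln OS)²). With OS = 0.511, ln OS = −0.6714 and ζ = 0.6714/3.213 = 0.209.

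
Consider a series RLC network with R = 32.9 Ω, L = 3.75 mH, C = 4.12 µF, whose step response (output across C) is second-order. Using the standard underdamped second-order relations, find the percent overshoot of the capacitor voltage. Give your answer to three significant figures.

For a series RLC circuit (capacitor voltage as output), ω_n = 1/√(LC) = 1/√(3.75 mH · 4.12 µF) = 8050 rad/s.
ζ = (R/2)·√(C/L) = (32.9/2)·√(4.12 µF/3.75 mH) = 0.545.
Overshoot: exp(−π·0.545/√(1−0.545²)) = 0.130, i.e. 13.0%.

%OS ≈ 13.0%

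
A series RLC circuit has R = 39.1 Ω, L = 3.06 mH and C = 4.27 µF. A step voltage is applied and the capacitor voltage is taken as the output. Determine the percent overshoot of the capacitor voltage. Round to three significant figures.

%OS ≈ 3.48%

For a series RLC circuit (capacitor voltage as output), ω_n = 1/√(LC) = 1/√(3.06 mH · 4.27 µF) = 8750 rad/s.
ζ = (R/2)·√(C/L) = (39.1/2)·√(4.27 µF/3.06 mH) = 0.730.
%OS = 100·exp(−πζ/√(1−ζ²)) = 3.48%.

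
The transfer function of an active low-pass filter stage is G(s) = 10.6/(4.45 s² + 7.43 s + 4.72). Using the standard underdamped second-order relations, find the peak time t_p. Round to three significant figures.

Dividing through by 4.45: denominator becomes s² + 1.670 s + 1.061.
So ω_n = √1.061 = 1.03 rad/s and ζ = 1.670/(2·1.03) = 0.811.
The damped frequency ω_d = ω_n√(1−ζ²) = 0.603 rad/s. t_p = π/ω_d = 5.21 s.

t_p ≈ 5.21 s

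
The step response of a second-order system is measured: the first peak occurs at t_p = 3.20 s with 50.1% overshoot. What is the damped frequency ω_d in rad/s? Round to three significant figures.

ω_d ≈ 0.982 rad/s

t_p = π/ω_d, so ω_d = π/3.20 = 0.982 rad/s.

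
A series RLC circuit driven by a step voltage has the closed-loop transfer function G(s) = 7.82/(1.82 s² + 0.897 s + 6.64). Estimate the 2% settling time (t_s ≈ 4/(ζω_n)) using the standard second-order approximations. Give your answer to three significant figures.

t_s ≈ 16.2 s

Dividing through by 1.82: denominator becomes s² + 0.4929 s + 3.648.
So ω_n = √3.648 = 1.91 rad/s and ζ = 0.4929/(2·1.91) = 0.129.
t_s ≈ 4/(ζω_n) = 16.2 s.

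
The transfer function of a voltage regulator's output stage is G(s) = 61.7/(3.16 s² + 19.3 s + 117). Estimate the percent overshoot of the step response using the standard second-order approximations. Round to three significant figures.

%OS ≈ 16.2%

Dividing through by 3.16: denominator becomes s² + 6.108 s + 37.03.
So ω_n = √37.03 = 6.08 rad/s and ζ = 6.108/(2·6.08) = 0.502.
%OS = 100 e^{−πζ/√(1−ζ²)} with ζ = 0.502 gives 16.2%.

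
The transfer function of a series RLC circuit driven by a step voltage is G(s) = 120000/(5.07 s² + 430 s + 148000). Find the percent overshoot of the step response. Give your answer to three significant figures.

Dividing through by 5.07: denominator becomes s² + 84.81 s + 29190.
So ω_n = √29190 = 171 rad/s and ζ = 84.81/(2·171) = 0.248.
%OS = 100 e^{−πζ/√(1−ζ²)} with ζ = 0.248 gives 44.7%.

%OS ≈ 44.7%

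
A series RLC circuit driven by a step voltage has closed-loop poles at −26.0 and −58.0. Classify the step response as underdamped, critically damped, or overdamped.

overdamped

Since the poles are distinct, negative and real, the response is overdamped.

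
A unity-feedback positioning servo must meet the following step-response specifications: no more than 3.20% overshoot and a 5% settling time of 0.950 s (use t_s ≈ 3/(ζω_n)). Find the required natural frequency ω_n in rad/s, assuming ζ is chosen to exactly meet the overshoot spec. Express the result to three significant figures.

From %OS = 100·exp(−πζ/√(1−ζ²)), invert to get ζ = −ln(OS)/√(π² + ln²(OS)) with OS = 0.0320.
−ln 0.0320 = 3.442, so ζ = 3.442/√(π² + 11.85) = 0.739.
From t_s ≈ 3/(ζω_n): ω_n = 3/(ζ·t_s) = 3/(0.739·0.950) = 4.28 rad/s.

ω_n ≈ 4.28 rad/s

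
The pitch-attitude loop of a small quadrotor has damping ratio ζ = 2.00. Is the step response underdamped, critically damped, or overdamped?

overdamped

Since ζ = 2.00 > 1, the system is overdamped.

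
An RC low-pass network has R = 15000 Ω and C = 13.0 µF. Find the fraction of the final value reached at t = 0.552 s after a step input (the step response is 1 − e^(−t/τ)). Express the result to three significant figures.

τ = RC = 15000 × 13.0 µF = 0.195 s.
y(t)/y_∞ = 1 − e^(−t/τ) = 1 − e^(−0.552/0.195) = 1 − e^(−2.83) = 0.941.

y/y_∞ ≈ 0.941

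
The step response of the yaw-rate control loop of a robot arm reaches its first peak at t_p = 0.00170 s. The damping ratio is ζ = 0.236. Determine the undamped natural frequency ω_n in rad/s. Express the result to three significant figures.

ω_n ≈ 1900 rad/s

Peak time t_p = π/ω_d, so ω_d = π/t_p = π/0.00170 = 1850 rad/s.
ω_n = ω_d/√(1−ζ²) = 1850/√0.944 = 1900 rad/s.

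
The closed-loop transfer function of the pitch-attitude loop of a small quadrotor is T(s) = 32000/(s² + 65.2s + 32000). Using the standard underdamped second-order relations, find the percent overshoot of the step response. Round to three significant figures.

Matching coefficients with s² + 2ζω_n s + ω_n² gives ω_n² = 32000 ⇒ ω_n = 179 rad/s, and ζ = 65.2/(2ω_n) = 0.182.
%OS = 100 e^{−πζ/√(1−ζ²)} with ζ = 0.182 gives 55.9%.

%OS ≈ 55.9%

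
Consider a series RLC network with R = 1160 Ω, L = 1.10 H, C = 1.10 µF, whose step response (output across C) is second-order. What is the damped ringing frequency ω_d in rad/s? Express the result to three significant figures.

ω_d ≈ 741 rad/s

For a series RLC circuit (capacitor voltage as output), ω_n = 1/√(LC) = 1/√(1.10 H · 1.10 µF) = 909 rad/s.
ζ = (R/2)·√(C/L) = (1160/2)·√(1.10 µF/1.10 H) = 0.580.
ω_d = ω_n√(1−ζ²) = 741 rad/s.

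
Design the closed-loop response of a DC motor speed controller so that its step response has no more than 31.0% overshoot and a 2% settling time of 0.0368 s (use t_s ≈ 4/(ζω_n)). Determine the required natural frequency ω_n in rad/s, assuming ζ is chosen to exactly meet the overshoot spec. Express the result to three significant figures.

Inverting the overshoot relation: ζ = |ln 0.310|/√(π² + ln²0.310) = 0.349.
From t_s ≈ 4/(ζω_n): ω_n = 4/(ζ·t_s) = 4/(0.349·0.0368) = 311 rad/s.

ω_n ≈ 311 rad/s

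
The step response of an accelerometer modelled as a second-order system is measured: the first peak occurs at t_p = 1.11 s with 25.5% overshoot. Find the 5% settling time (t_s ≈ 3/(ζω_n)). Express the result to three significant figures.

ζ from %OS: ζ = |ln 0.255|/√(π²+ln²0.255) = 0.399.
From t_p = π/ω_d, ω_d = π/1.11 = 2.83 rad/s, so ω_n = ω_d/√(1−ζ²) = 3.09 rad/s.
t_s ≈ 3/(ζω_n) = 3/(0.399·3.09) = 2.44 s.

t_s ≈ 2.44 s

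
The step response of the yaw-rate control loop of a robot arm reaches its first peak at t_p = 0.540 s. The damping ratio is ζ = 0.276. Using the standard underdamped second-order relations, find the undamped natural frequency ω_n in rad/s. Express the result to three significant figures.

Peak time t_p = π/ω_d, so ω_d = π/t_p = π/0.540 = 5.82 rad/s.
ω_n = ω_d/√(1−ζ²) = 5.82/√0.924 = 6.05 rad/s.

ω_n ≈ 6.05 rad/s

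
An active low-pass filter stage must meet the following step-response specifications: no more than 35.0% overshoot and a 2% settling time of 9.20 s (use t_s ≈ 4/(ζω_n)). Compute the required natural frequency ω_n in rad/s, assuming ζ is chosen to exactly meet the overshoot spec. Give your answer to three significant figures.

ω_n ≈ 1.37 rad/s

ζ = −ln(OS)/√(π² + (ln OS)²). With OS = 0.350, ln OS = −1.050 and ζ = 1.050/3.312 = 0.317.
Then ω_n = 4/(ζ t_s) = 4/(0.317 × 9.20) = 1.37 rad/s.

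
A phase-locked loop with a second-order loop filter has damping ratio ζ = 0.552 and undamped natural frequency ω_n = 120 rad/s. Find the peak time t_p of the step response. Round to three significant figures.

The damped frequency is ω_d = ω_n√(1−ζ²) = 120·√(1−0.305) = 100 rad/s.
Peak time t_p = π/ω_d = π/100 = 0.0314 s.

t_p ≈ 0.0314 s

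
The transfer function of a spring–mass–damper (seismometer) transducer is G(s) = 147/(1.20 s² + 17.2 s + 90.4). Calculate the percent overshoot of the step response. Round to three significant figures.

Dividing through by 1.20: denominator becomes s² + 14.33 s + 75.33.
So ω_n = √75.33 = 8.68 rad/s and ζ = 14.33/(2·8.68) = 0.826.
Overshoot: exp(−π·0.826/√(1−0.826²)) = 0.0101, i.e. 1.01%.

%OS ≈ 1.01%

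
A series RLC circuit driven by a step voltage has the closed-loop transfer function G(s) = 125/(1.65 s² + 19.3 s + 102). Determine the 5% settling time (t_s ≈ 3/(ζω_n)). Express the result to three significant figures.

Dividing through by 1.65: denominator becomes s² + 11.70 s + 61.82.
So ω_n = √61.82 = 7.86 rad/s and ζ = 11.70/(2·7.86) = 0.744.
t_s ≈ 3/(ζω_n) = 0.513 s.

t_s ≈ 0.513 s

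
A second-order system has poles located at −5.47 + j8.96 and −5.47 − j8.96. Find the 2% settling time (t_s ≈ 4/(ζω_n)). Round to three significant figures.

For poles at −σ ± jω_d, ζω_n = σ = 5.47, so t_s ≈ 4/σ = 0.731 s.

t_s ≈ 0.731 s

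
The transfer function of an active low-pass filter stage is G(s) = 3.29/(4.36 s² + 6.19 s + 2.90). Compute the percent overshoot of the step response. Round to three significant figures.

Dividing through by 4.36: denominator becomes s² + 1.420 s + 0.6651.
So ω_n = √0.6651 = 0.816 rad/s and ζ = 1.420/(2·0.816) = 0.870.
%OS = 100·exp(−πζ/√(1−ζ²)) = 0.387%.

%OS ≈ 0.387%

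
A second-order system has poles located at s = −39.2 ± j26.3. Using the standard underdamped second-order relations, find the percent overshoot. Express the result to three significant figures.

%OS ≈ 0.926%

|pole| = ω_n = √(39.2² + 26.3²) = 47.2 rad/s; ζ = cos θ = σ/ω_n = 0.830.
%OS = 100·exp(−πζ/√(1−ζ²)) = 0.926%.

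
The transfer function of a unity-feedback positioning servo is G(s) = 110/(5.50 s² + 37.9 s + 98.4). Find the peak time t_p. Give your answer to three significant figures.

Dividing through by 5.50: denominator becomes s² + 6.891 s + 17.89.
So ω_n = √17.89 = 4.23 rad/s and ζ = 6.891/(2·4.23) = 0.815.
ω_d = 4.23·√(1 − 0.815²) = 2.45 rad/s. t_p = π/ω_d = 1.28 s.

t_p ≈ 1.28 s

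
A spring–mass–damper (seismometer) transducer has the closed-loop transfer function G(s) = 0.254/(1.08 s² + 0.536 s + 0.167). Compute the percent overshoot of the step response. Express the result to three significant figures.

Dividing through by 1.08: denominator becomes s² + 0.4963 s + 0.1546.
So ω_n = √0.1546 = 0.393 rad/s and ζ = 0.4963/(2·0.393) = 0.631.
%OS = 100·exp(−πζ/√(1−ζ²)) = 7.76%.

%OS ≈ 7.76%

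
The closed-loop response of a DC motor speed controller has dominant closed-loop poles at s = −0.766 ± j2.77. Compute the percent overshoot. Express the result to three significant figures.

The poles are at −σ ± jω_d with σ = 0.766 and ω_d = 2.77, so ω_n = √(σ²+ω_d²) = 2.87 rad/s and ζ = σ/ω_n = 0.267.
%OS = 100 e^{−πζ/√(1−ζ²)} with ζ = 0.267 gives 41.9%.

%OS ≈ 41.9%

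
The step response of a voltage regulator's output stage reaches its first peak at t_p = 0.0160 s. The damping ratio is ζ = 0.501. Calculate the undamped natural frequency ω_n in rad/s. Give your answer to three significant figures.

Peak time t_p = π/ω_d, so ω_d = π/t_p = π/0.0160 = 196 rad/s.
ω_n = ω_d/√(1−ζ²) = 196/√0.749 = 227 rad/s.

ω_n ≈ 227 rad/s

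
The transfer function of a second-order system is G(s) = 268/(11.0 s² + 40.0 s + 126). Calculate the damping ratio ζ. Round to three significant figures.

ζ ≈ 0.537

Dividing through by 11.0: denominator becomes s² + 3.636 s + 11.45.
So ω_n = √11.45 = 3.38 rad/s and ζ = 3.636/(2·3.38) = 0.537.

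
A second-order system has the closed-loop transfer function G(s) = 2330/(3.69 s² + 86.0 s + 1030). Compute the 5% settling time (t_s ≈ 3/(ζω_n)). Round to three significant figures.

Dividing through by 3.69: denominator becomes s² + 23.31 s + 279.1.
So ω_n = √279.1 = 16.7 rad/s and ζ = 23.31/(2·16.7) = 0.697.
t_s ≈ 3/(ζω_n) = 0.257 s.

t_s ≈ 0.257 s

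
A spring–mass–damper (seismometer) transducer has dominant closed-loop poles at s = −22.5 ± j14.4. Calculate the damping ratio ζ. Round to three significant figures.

ζ ≈ 0.842

The poles are at −σ ± jω_d with σ = 22.5 and ω_d = 14.4, so ω_n = √(σ²+ω_d²) = 26.7 rad/s and ζ = σ/ω_n = 0.842.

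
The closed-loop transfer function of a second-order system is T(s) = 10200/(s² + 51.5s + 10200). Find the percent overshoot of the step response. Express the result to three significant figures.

Comparing the denominator to s² + 2ζω_n s + ω_n²: ω_n = √10200 = 101 rad/s, and 2ζω_n = 51.5 so ζ = 51.5/(2·101) = 0.255.
%OS = 100 e^{−πζ/√(1−ζ²)} with ζ = 0.255 gives 43.7%.

%OS ≈ 43.7%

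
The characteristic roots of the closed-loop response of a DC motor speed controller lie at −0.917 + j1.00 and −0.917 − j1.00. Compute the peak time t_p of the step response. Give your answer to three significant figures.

t_p = π/ω_d with ω_d = 1.00 (the imaginary part), so t_p = 3.14 s.

t_p ≈ 3.14 s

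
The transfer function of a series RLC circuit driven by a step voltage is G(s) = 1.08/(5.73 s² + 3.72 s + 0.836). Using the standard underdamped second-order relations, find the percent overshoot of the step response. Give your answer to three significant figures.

%OS ≈ 0.631%

Dividing through by 5.73: denominator becomes s² + 0.6492 s + 0.1459.
So ω_n = √0.1459 = 0.382 rad/s and ζ = 0.6492/(2·0.382) = 0.850.
%OS = 100·exp(−πζ/√(1−ζ²)) = 0.631%.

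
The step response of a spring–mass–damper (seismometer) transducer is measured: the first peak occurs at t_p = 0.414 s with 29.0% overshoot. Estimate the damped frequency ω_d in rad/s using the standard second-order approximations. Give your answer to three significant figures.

t_p = π/ω_d, so ω_d = π/0.414 = 7.59 rad/s.

ω_d ≈ 7.59 rad/s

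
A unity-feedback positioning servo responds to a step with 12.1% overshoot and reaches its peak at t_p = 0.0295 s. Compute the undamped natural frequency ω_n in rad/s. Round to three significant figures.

From the overshoot, ζ = −ln(OS)/√(π²+ln²(OS)) = 0.558.
From t_p = π/ω_d, ω_d = π/0.0295 = 106 rad/s, so ω_n = ω_d/√(1−ζ²) = 128 rad/s.

ω_n ≈ 128 rad/s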